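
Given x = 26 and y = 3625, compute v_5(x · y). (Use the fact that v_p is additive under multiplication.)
v_5(94250) = 3

v_p(x) = 0 (factor: 26 = 5^0 · 26); v_p(y) = 3 (factor: 3625 = 5^3 · 29). Additivity: v_p(xy) = v_p(x) + v_p(y) = 0 + 3 = 3. (Direct check: xy = 94250 = 5^3 · (754).)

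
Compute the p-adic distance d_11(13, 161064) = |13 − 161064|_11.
d_11(13, 161064) = 1/161051

Step 1 — x − y = 13 − 161064 = -161051. Step 2 — v_11(-161051) = 5 (factor: -161051 = −(11^5 · 1); the sign does not affect v_p). Step 3 — |x − y|_11 = 11^{-5} = 1/161051.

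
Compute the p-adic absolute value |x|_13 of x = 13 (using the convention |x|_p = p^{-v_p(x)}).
|13|_13 = 1/13

Step 1 — compute v_13(x) by factoring powers of 13 out of the numerator and denominator: v_13(13) = 1. Step 2 — apply |x|_p = p^{-v_p(x)} = 13^{-1} = 1/13.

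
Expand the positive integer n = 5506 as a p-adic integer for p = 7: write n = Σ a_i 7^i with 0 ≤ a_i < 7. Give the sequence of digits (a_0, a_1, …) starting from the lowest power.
(a_0, a_1, …) = (4, 2, 0, 2, 2)

Repeated division by 7 gives the digits low-to-high: 5506 = 4 + 2·7^1 + 2·7^3 + 2·7^4. Digit sequence: (4, 2, 0, 2, 2).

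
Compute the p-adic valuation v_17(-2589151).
v_17(-2589151) = 4

v_17(n) is the largest exponent k such that 17^k divides n. Factor out: -2589151 = -17^4 · 31. (Sign doesn't affect v_p.) So v_17(-2589151) = 4.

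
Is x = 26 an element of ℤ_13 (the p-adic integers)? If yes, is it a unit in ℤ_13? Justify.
x ∈ ℤ_13 but not a unit; v_13(x) = 1 > 0

ℤ_13 = {x ∈ ℚ_13 : v_13(x) ≥ 0} and ℤ_13^× = {x ∈ ℤ_13 : v_13(x) = 0}. Here v_13(26) = v_13(num) − v_13(den) = 1; compare against these criteria.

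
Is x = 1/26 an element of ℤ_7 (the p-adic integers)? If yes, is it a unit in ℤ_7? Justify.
x ∈ ℤ_7^× (unit); v_7(x) = 0

ℤ_7 = {x ∈ ℚ_7 : v_7(x) ≥ 0} and ℤ_7^× = {x ∈ ℤ_7 : v_7(x) = 0}. Here v_7(1/26) = v_7(num) − v_7(den) = 0; compare against these criteria.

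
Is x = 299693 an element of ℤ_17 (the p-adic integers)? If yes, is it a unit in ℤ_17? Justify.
x ∈ ℤ_17 but not a unit; v_17(x) = 3 > 0

ℤ_17 = {x ∈ ℚ_17 : v_17(x) ≥ 0} and ℤ_17^× = {x ∈ ℤ_17 : v_17(x) = 0}. Here v_17(299693) = v_17(num) − v_17(den) = 3; compare against these criteria.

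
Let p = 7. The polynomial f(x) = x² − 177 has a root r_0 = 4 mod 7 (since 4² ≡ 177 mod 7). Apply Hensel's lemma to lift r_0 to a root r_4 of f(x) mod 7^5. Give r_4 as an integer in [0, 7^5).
r_4 = 5016 (mod 16807)

Hensel's recurrence: r_{i+1} = r_i − f(r_i)·(f′(r_i))^{-1} mod 7^{i+2}, with f′(x) = 2x. Iterate:
  r_0 = 4 (mod 7)
  r_1 = 18 (mod 49)
  r_2 = 214 (mod 343)
  r_3 = 214 (mod 2401)
  r_4 = 5016 (mod 16807)
Final: r_4 = 5016, and one checks f(r_4) ≡ 0 mod 7^5.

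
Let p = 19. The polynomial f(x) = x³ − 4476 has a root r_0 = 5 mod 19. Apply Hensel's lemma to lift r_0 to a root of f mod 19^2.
r_1 = 347 (mod 361)

Hensel: r_{i+1} = r_i − f(r_i)/f′(r_i) mod 19^{i+2}, where f′(x) = 3x². Iterate:
  r_0 = 5 (mod 19)
  r_1 = 347 (mod 361)
Final: r = 347 with f(r) ≡ 0 mod 19^2.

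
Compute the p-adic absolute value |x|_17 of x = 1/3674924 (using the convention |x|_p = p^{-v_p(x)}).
|1/3674924|_17 = 83521

Step 1 — compute v_17(x) by factoring powers of 17 out of the numerator and denominator: v_17(1/3674924) = -4. Step 2 — apply |x|_p = p^{-v_p(x)} = 17^{4} = 83521.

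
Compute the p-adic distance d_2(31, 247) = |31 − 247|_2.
d_2(31, 247) = 1/8

Step 1 — x − y = 31 − 247 = -216. Step 2 — v_2(-216) = 3 (factor: -216 = −(2^3 · 27); the sign does not affect v_p). Step 3 — |x − y|_2 = 2^{-3} = 1/8.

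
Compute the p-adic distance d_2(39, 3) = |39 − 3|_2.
d_2(39, 3) = 1/4

Step 1 — x − y = 39 − 3 = 36. Step 2 — v_2(36) = 2 (factor: 36 = (2^2 · 9); the sign does not affect v_p). Step 3 — |x − y|_2 = 2^{-2} = 1/4.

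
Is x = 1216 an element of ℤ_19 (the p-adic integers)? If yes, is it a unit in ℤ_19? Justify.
x ∈ ℤ_19 but not a unit; v_19(x) = 1 > 0

ℤ_19 = {x ∈ ℚ_19 : v_19(x) ≥ 0} and ℤ_19^× = {x ∈ ℤ_19 : v_19(x) = 0}. Here v_19(1216) = v_19(num) − v_19(den) = 1; compare against these criteria.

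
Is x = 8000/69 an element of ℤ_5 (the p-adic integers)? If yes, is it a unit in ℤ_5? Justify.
x ∈ ℤ_5 but not a unit; v_5(x) = 3 > 0

ℤ_5 = {x ∈ ℚ_5 : v_5(x) ≥ 0} and ℤ_5^× = {x ∈ ℤ_5 : v_5(x) = 0}. Here v_5(8000/69) = v_5(num) − v_5(den) = 3; compare against these criteria.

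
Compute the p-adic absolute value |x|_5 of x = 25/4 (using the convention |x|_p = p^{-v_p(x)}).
|25/4|_5 = 1/25

Step 1 — compute v_5(x) by factoring powers of 5 out of the numerator and denominator: v_5(25/4) = 2. Step 2 — apply |x|_p = p^{-v_p(x)} = 5^{-2} = 1/25.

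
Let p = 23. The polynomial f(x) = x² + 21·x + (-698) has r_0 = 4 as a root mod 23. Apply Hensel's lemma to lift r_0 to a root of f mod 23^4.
r_3 = 30962 (mod 279841)

Hensel: r_{i+1} = r_i − f(r_i)·(f′(r_i))^{-1} mod 23^{i+2}, f′(x) = 2x + 21. Iterate:
  r_0 = 4 (mod 23)
  r_1 = 280 (mod 529)
  r_2 = 6628 (mod 12167)
  r_3 = 30962 (mod 279841)
Final: r = 30962 satisfies f(r) ≡ 0 mod 23^4.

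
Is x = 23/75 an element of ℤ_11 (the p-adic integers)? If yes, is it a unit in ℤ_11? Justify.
x ∈ ℤ_11^× (unit); v_11(x) = 0

ℤ_11 = {x ∈ ℚ_11 : v_11(x) ≥ 0} and ℤ_11^× = {x ∈ ℤ_11 : v_11(x) = 0}. Here v_11(23/75) = v_11(num) − v_11(den) = 0; compare against these criteria.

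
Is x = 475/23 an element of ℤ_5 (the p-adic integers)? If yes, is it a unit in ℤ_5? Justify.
x ∈ ℤ_5 but not a unit; v_5(x) = 2 > 0

ℤ_5 = {x ∈ ℚ_5 : v_5(x) ≥ 0} and ℤ_5^× = {x ∈ ℤ_5 : v_5(x) = 0}. Here v_5(475/23) = v_5(num) − v_5(den) = 2; compare against these criteria.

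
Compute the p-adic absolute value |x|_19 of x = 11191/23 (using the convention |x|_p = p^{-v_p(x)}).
|11191/23|_19 = 1/361

Step 1 — compute v_19(x) by factoring powers of 19 out of the numerator and denominator: v_19(11191/23) = 2. Step 2 — apply |x|_p = p^{-v_p(x)} = 19^{-2} = 1/361.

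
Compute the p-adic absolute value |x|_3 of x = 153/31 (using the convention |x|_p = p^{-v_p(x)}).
|153/31|_3 = 1/9

Step 1 — compute v_3(x) by factoring powers of 3 out of the numerator and denominator: v_3(153/31) = 2. Step 2 — apply |x|_p = p^{-v_p(x)} = 3^{-2} = 1/9.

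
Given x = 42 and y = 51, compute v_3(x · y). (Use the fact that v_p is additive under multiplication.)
v_3(2142) = 2

v_p(x) = 1 (factor: 42 = 3^1 · 14); v_p(y) = 1 (factor: 51 = 3^1 · 17). Additivity: v_p(xy) = v_p(x) + v_p(y) = 1 + 1 = 2. (Direct check: xy = 2142 = 3^2 · (238).)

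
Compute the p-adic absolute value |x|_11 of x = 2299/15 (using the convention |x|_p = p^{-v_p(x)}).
|2299/15|_11 = 1/121

Step 1 — compute v_11(x) by factoring powers of 11 out of the numerator and denominator: v_11(2299/15) = 2. Step 2 — apply |x|_p = p^{-v_p(x)} = 11^{-2} = 1/121.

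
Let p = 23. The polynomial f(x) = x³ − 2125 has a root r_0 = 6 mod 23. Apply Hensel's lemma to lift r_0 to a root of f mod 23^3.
r_2 = 7895 (mod 12167)

Hensel: r_{i+1} = r_i − f(r_i)/f′(r_i) mod 23^{i+2}, where f′(x) = 3x². Iterate:
  r_0 = 6 (mod 23)
  r_1 = 489 (mod 529)
  r_2 = 7895 (mod 12167)
Final: r = 7895 with f(r) ≡ 0 mod 23^3.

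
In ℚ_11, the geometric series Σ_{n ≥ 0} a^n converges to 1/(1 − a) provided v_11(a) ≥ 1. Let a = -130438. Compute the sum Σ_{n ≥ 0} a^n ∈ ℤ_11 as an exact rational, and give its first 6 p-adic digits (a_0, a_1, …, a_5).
Σ a^n = 1/(1 − a) = 1/130439;  first 6 digits = (1, 0, 0, 1, 2, 10)

v_11(a) = 3 ≥ 1, so the series converges in ℤ_11 to 1/(1 − a) = 1/(1 − (-130438)) = 1/130439. Expand this rational in ℤ_11: compute digits iteratively via d_i = x_i mod 11, x_{i+1} = (x_i − d_i)/11. The first 6 digits are (1, 0, 0, 1, 2, 10).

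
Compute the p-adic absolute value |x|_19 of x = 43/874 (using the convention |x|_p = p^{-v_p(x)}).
|43/874|_19 = 19

Step 1 — compute v_19(x) by factoring powers of 19 out of the numerator and denominator: v_19(43/874) = -1. Step 2 — apply |x|_p = p^{-v_p(x)} = 19^{1} = 19.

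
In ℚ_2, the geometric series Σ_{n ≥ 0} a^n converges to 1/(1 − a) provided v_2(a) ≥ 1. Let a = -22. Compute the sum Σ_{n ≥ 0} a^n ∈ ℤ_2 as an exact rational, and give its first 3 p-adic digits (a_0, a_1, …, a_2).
Σ a^n = 1/(1 − a) = 1/23;  first 3 digits = (1, 1, 1)

v_2(a) = 1 ≥ 1, so the series converges in ℤ_2 to 1/(1 − a) = 1/(1 − (-22)) = 1/23. Expand this rational in ℤ_2: compute digits iteratively via d_i = x_i mod 2, x_{i+1} = (x_i − d_i)/2. The first 3 digits are (1, 1, 1).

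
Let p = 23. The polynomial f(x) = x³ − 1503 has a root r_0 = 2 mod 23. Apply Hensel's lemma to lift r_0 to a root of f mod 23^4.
r_3 = 172801 (mod 279841)

Hensel: r_{i+1} = r_i − f(r_i)/f′(r_i) mod 23^{i+2}, where f′(x) = 3x². Iterate:
  r_0 = 2 (mod 23)
  r_1 = 347 (mod 529)
  r_2 = 2463 (mod 12167)
  r_3 = 172801 (mod 279841)
Final: r = 172801 with f(r) ≡ 0 mod 23^4.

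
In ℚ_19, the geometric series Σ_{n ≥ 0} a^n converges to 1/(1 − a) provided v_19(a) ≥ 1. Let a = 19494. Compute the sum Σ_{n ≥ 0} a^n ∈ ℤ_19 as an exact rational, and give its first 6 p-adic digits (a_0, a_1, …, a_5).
Σ a^n = 1/(1 − a) = -1/19493;  first 6 digits = (1, 0, 16, 2, 9, 1)

v_19(a) = 2 ≥ 1, so the series converges in ℤ_19 to 1/(1 − a) = 1/(1 − 19494) = -1/19493. Expand this rational in ℤ_19: compute digits iteratively via d_i = x_i mod 19, x_{i+1} = (x_i − d_i)/19. The first 6 digits are (1, 0, 16, 2, 9, 1).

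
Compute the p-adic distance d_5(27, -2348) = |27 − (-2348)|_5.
d_5(27, -2348) = 1/125

Step 1 — x − y = 27 − (-2348) = 2375. Step 2 — v_5(2375) = 3 (factor: 2375 = (5^3 · 19); the sign does not affect v_p). Step 3 — |x − y|_5 = 5^{-3} = 1/125.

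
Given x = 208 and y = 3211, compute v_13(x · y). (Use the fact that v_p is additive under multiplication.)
v_13(667888) = 3

v_p(x) = 1 (factor: 208 = 13^1 · 16); v_p(y) = 2 (factor: 3211 = 13^2 · 19). Additivity: v_p(xy) = v_p(x) + v_p(y) = 1 + 2 = 3. (Direct check: xy = 667888 = 13^3 · (304).)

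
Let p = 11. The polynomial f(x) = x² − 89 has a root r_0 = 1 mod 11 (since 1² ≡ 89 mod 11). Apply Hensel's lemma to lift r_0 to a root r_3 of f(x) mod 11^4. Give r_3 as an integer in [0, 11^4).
r_3 = 12387 (mod 14641)

Hensel's recurrence: r_{i+1} = r_i − f(r_i)·(f′(r_i))^{-1} mod 11^{i+2}, with f′(x) = 2x. Iterate:
  r_0 = 1 (mod 11)
  r_1 = 45 (mod 121)
  r_2 = 408 (mod 1331)
  r_3 = 12387 (mod 14641)
Final: r_3 = 12387, and one checks f(r_3) ≡ 0 mod 11^4.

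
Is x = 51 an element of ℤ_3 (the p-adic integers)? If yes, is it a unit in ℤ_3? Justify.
x ∈ ℤ_3 but not a unit; v_3(x) = 1 > 0

ℤ_3 = {x ∈ ℚ_3 : v_3(x) ≥ 0} and ℤ_3^× = {x ∈ ℤ_3 : v_3(x) = 0}. Here v_3(51) = v_3(num) − v_3(den) = 1; compare against these criteria.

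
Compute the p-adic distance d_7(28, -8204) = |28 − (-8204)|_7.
d_7(28, -8204) = 1/343

Step 1 — x − y = 28 − (-8204) = 8232. Step 2 — v_7(8232) = 3 (factor: 8232 = (7^3 · 24); the sign does not affect v_p). Step 3 — |x − y|_7 = 7^{-3} = 1/343.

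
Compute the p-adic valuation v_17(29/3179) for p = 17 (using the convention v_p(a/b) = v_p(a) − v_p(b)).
v_17(29/3179) = -2

Factor powers of 17 from the numerator and denominator of the reduced fraction: 29 = 17^0 · 29 and 3179 = 17^2 · 11. Apply v_p(a/b) = v_p(a) − v_p(b): v_17(29/3179) = 0 − 2 = -2.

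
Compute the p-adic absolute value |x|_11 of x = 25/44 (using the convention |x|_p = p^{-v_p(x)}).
|25/44|_11 = 11

Step 1 — compute v_11(x) by factoring powers of 11 out of the numerator and denominator: v_11(25/44) = -1. Step 2 — apply |x|_p = p^{-v_p(x)} = 11^{1} = 11.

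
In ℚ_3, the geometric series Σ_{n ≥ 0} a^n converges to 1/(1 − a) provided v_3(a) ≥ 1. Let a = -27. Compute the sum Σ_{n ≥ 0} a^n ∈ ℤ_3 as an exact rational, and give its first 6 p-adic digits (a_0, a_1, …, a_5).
Σ a^n = 1/(1 − a) = 1/28;  first 6 digits = (1, 0, 0, 2, 2, 2)

v_3(a) = 3 ≥ 1, so the series converges in ℤ_3 to 1/(1 − a) = 1/(1 − (-27)) = 1/28. Expand this rational in ℤ_3: compute digits iteratively via d_i = x_i mod 3, x_{i+1} = (x_i − d_i)/3. The first 6 digits are (1, 0, 0, 2, 2, 2).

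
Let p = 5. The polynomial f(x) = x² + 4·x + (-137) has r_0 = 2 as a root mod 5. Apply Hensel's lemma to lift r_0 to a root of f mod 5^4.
r_3 = 252 (mod 625)

Hensel: r_{i+1} = r_i − f(r_i)·(f′(r_i))^{-1} mod 5^{i+2}, f′(x) = 2x + 4. Iterate:
  r_0 = 2 (mod 5)
  r_1 = 2 (mod 25)
  r_2 = 2 (mod 125)
  r_3 = 252 (mod 625)
Final: r = 252 satisfies f(r) ≡ 0 mod 5^4.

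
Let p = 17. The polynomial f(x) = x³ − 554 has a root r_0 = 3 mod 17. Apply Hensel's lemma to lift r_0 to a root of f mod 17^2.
r_1 = 258 (mod 289)

Hensel: r_{i+1} = r_i − f(r_i)/f′(r_i) mod 17^{i+2}, where f′(x) = 3x². Iterate:
  r_0 = 3 (mod 17)
  r_1 = 258 (mod 289)
Final: r = 258 with f(r) ≡ 0 mod 17^2.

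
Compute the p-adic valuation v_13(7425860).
v_13(7425860) = 5

v_13(n) is the largest exponent k such that 13^k divides n. Factor out: 7425860 = 13^5 · 20. (Sign doesn't affect v_p.) So v_13(7425860) = 5.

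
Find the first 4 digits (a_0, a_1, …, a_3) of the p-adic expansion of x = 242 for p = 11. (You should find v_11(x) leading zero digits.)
(a_0, …, a_3) = (0, 0, 2, 0)

v_11(242) = 2, so a_0 = ... = a_1 = 0. Factor out: x = 11^2 · u with u = 2 a unit in ℤ_11. Expand u iteratively via a_{v+i} = u_i mod 11, u_{i+1} = (u_i − a_{v+i})/11:
  u_0 = 2;  a_2 = 2;  u_1 = (u_0 − 2)/11 = 0
  u_1 = 0;  a_3 = 0;  u_2 = (u_1 − 0)/11 = 0
Digits: (0, 0, 2, 0).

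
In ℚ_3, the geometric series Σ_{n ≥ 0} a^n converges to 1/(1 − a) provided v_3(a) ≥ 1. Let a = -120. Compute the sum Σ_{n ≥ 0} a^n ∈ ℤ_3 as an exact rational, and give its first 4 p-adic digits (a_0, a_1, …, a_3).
Σ a^n = 1/(1 − a) = 1/121;  first 4 digits = (1, 2, 2, 2)

v_3(a) = 1 ≥ 1, so the series converges in ℤ_3 to 1/(1 − a) = 1/(1 − (-120)) = 1/121. Expand this rational in ℤ_3: compute digits iteratively via d_i = x_i mod 3, x_{i+1} = (x_i − d_i)/3. The first 4 digits are (1, 2, 2, 2).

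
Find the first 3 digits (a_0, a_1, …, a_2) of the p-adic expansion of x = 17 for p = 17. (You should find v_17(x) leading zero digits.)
(a_0, …, a_2) = (0, 1, 0)

v_17(17) = 1, so a_0 = ... = a_0 = 0. Factor out: x = 17^1 · u with u = 1 a unit in ℤ_17. Expand u iteratively via a_{v+i} = u_i mod 17, u_{i+1} = (u_i − a_{v+i})/17:
  u_0 = 1;  a_1 = 1;  u_1 = (u_0 − 1)/17 = 0
  u_1 = 0;  a_2 = 0;  u_2 = (u_1 − 0)/17 = 0
Digits: (0, 1, 0).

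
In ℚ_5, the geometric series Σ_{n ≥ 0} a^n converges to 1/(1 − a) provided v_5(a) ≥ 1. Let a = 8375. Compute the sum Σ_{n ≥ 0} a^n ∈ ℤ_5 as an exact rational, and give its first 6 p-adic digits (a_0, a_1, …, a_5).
Σ a^n = 1/(1 − a) = -1/8374;  first 6 digits = (1, 0, 0, 2, 3, 2)

v_5(a) = 3 ≥ 1, so the series converges in ℤ_5 to 1/(1 − a) = 1/(1 − 8375) = -1/8374. Expand this rational in ℤ_5: compute digits iteratively via d_i = x_i mod 5, x_{i+1} = (x_i − d_i)/5. The first 6 digits are (1, 0, 0, 2, 3, 2).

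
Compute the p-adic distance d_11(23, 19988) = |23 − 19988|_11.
d_11(23, 19988) = 1/1331

Step 1 — x − y = 23 − 19988 = -19965. Step 2 — v_11(-19965) = 3 (factor: -19965 = −(11^3 · 15); the sign does not affect v_p). Step 3 — |x − y|_11 = 11^{-3} = 1/1331.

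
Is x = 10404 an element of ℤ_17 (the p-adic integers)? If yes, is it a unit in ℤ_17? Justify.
x ∈ ℤ_17 but not a unit; v_17(x) = 2 > 0

ℤ_17 = {x ∈ ℚ_17 : v_17(x) ≥ 0} and ℤ_17^× = {x ∈ ℤ_17 : v_17(x) = 0}. Here v_17(10404) = v_17(num) − v_17(den) = 2; compare against these criteria.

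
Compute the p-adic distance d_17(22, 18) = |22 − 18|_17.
d_17(22, 18) = 1

Step 1 — x − y = 22 − 18 = 4. Step 2 — v_17(4) = 0 (factor: 4 = (17^0 · 4); the sign does not affect v_p). Step 3 — |x − y|_17 = 17^{0} = 1.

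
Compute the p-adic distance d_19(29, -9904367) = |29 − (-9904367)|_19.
d_19(29, -9904367) = 1/2476099

Step 1 — x − y = 29 − (-9904367) = 9904396. Step 2 — v_19(9904396) = 5 (factor: 9904396 = (19^5 · 4); the sign does not affect v_p). Step 3 — |x − y|_19 = 19^{-5} = 1/2476099.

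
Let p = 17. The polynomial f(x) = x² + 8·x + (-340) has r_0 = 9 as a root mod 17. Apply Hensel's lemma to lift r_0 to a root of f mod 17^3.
r_2 = 1250 (mod 4913)

Hensel: r_{i+1} = r_i − f(r_i)·(f′(r_i))^{-1} mod 17^{i+2}, f′(x) = 2x + 8. Iterate:
  r_0 = 9 (mod 17)
  r_1 = 94 (mod 289)
  r_2 = 1250 (mod 4913)
Final: r = 1250 satisfies f(r) ≡ 0 mod 17^3.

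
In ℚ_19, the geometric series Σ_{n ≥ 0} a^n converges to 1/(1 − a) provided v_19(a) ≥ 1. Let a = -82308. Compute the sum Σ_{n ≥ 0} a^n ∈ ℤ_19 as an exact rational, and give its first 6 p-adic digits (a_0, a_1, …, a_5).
Σ a^n = 1/(1 − a) = 1/82309;  first 6 digits = (1, 0, 0, 7, 18, 18)

v_19(a) = 3 ≥ 1, so the series converges in ℤ_19 to 1/(1 − a) = 1/(1 − (-82308)) = 1/82309. Expand this rational in ℤ_19: compute digits iteratively via d_i = x_i mod 19, x_{i+1} = (x_i − d_i)/19. The first 6 digits are (1, 0, 0, 7, 18, 18).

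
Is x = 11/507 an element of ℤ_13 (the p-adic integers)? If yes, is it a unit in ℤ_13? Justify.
x ∉ ℤ_13 (v_13(x) = -2 < 0)

ℤ_13 = {x ∈ ℚ_13 : v_13(x) ≥ 0} and ℤ_13^× = {x ∈ ℤ_13 : v_13(x) = 0}. Here v_13(11/507) = v_13(num) − v_13(den) = -2; compare against these criteria.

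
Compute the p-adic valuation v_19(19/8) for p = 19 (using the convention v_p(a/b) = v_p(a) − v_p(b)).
v_19(19/8) = 1

Factor powers of 19 from the numerator and denominator of the reduced fraction: 19 = 19^1 · 1 and 8 = 19^0 · 8. Apply v_p(a/b) = v_p(a) − v_p(b): v_19(19/8) = 1 − 0 = 1.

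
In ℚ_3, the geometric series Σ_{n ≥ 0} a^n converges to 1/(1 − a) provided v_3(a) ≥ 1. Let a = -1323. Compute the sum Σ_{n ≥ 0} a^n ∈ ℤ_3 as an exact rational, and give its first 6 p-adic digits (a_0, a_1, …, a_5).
Σ a^n = 1/(1 − a) = 1/1324;  first 6 digits = (1, 0, 0, 2, 1, 0)

v_3(a) = 3 ≥ 1, so the series converges in ℤ_3 to 1/(1 − a) = 1/(1 − (-1323)) = 1/1324. Expand this rational in ℤ_3: compute digits iteratively via d_i = x_i mod 3, x_{i+1} = (x_i − d_i)/3. The first 6 digits are (1, 0, 0, 2, 1, 0).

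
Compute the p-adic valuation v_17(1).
v_17(1) = 0

v_17(n) is the largest exponent k such that 17^k divides n. Factor out: 1 = 17^0 · 1. (Sign doesn't affect v_p.) So v_17(1) = 0.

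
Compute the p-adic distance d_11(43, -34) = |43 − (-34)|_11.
d_11(43, -34) = 1/11

Step 1 — x − y = 43 − (-34) = 77. Step 2 — v_11(77) = 1 (factor: 77 = (11^1 · 7); the sign does not affect v_p). Step 3 — |x − y|_11 = 11^{-1} = 1/11.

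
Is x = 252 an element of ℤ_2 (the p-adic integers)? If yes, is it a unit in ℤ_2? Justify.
x ∈ ℤ_2 but not a unit; v_2(x) = 2 > 0

ℤ_2 = {x ∈ ℚ_2 : v_2(x) ≥ 0} and ℤ_2^× = {x ∈ ℤ_2 : v_2(x) = 0}. Here v_2(252) = v_2(num) − v_2(den) = 2; compare against these criteria.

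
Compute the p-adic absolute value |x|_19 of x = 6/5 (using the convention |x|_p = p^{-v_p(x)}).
|6/5|_19 = 1

Step 1 — compute v_19(x) by factoring powers of 19 out of the numerator and denominator: v_19(6/5) = 0. Step 2 — apply |x|_p = p^{-v_p(x)} = 19^{0} = 1.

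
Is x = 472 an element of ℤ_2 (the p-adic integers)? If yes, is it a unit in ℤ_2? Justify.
x ∈ ℤ_2 but not a unit; v_2(x) = 3 > 0

ℤ_2 = {x ∈ ℚ_2 : v_2(x) ≥ 0} and ℤ_2^× = {x ∈ ℤ_2 : v_2(x) = 0}. Here v_2(472) = v_2(num) − v_2(den) = 3; compare against these criteria.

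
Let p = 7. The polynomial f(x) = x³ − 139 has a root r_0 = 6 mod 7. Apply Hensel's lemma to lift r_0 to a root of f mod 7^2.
r_1 = 13 (mod 49)

Hensel: r_{i+1} = r_i − f(r_i)/f′(r_i) mod 7^{i+2}, where f′(x) = 3x². Iterate:
  r_0 = 6 (mod 7)
  r_1 = 13 (mod 49)
Final: r = 13 with f(r) ≡ 0 mod 7^2.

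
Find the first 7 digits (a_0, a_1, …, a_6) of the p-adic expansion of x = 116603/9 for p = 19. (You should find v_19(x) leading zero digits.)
(a_0, …, a_6) = (0, 0, 0, 4, 2, 2, 2)

v_19(116603/9) = 3, so a_0 = ... = a_2 = 0. Factor out: x = 19^3 · u with u = 17/9 a unit in ℤ_19. Expand u iteratively via a_{v+i} = u_i mod 19, u_{i+1} = (u_i − a_{v+i})/19:
  u_0 = 17/9;  a_3 = 4;  u_1 = (u_0 − 4)/19 = -1/9
  u_1 = -1/9;  a_4 = 2;  u_2 = (u_1 − 2)/19 = -1/9
  u_2 = -1/9;  a_5 = 2;  u_3 = (u_2 − 2)/19 = -1/9
  u_3 = -1/9;  a_6 = 2;  u_4 = (u_3 − 2)/19 = -1/9
Digits: (0, 0, 0, 4, 2, 2, 2).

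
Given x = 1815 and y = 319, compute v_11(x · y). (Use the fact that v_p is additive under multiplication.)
v_11(578985) = 3

v_p(x) = 2 (factor: 1815 = 11^2 · 15); v_p(y) = 1 (factor: 319 = 11^1 · 29). Additivity: v_p(xy) = v_p(x) + v_p(y) = 2 + 1 = 3. (Direct check: xy = 578985 = 11^3 · (435).)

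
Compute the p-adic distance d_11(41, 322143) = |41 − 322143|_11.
d_11(41, 322143) = 1/161051

Step 1 — x − y = 41 − 322143 = -322102. Step 2 — v_11(-322102) = 5 (factor: -322102 = −(11^5 · 2); the sign does not affect v_p). Step 3 — |x − y|_11 = 11^{-5} = 1/161051.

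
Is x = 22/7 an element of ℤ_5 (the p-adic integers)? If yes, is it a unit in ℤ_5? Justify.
x ∈ ℤ_5^× (unit); v_5(x) = 0

ℤ_5 = {x ∈ ℚ_5 : v_5(x) ≥ 0} and ℤ_5^× = {x ∈ ℤ_5 : v_5(x) = 0}. Here v_5(22/7) = v_5(num) − v_5(den) = 0; compare against these criteria.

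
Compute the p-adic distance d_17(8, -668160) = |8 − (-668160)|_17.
d_17(8, -668160) = 1/83521

Step 1 — x − y = 8 − (-668160) = 668168. Step 2 — v_17(668168) = 4 (factor: 668168 = (17^4 · 8); the sign does not affect v_p). Step 3 — |x − y|_17 = 17^{-4} = 1/83521.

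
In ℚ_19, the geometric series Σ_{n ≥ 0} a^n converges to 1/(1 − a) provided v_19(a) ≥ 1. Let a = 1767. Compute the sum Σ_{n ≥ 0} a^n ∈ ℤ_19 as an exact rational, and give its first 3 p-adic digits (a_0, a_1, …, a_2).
Σ a^n = 1/(1 − a) = -1/1766;  first 3 digits = (1, 17, 8)

v_19(a) = 1 ≥ 1, so the series converges in ℤ_19 to 1/(1 − a) = 1/(1 − 1767) = -1/1766. Expand this rational in ℤ_19: compute digits iteratively via d_i = x_i mod 19, x_{i+1} = (x_i − d_i)/19. The first 3 digits are (1, 17, 8).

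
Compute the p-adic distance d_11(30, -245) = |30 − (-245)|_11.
d_11(30, -245) = 1/11

Step 1 — x − y = 30 − (-245) = 275. Step 2 — v_11(275) = 1 (factor: 275 = (11^1 · 25); the sign does not affect v_p). Step 3 — |x − y|_11 = 11^{-1} = 1/11.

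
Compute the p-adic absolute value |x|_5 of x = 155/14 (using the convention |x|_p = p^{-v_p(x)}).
|155/14|_5 = 1/5

Step 1 — compute v_5(x) by factoring powers of 5 out of the numerator and denominator: v_5(155/14) = 1. Step 2 — apply |x|_p = p^{-v_p(x)} = 5^{-1} = 1/5.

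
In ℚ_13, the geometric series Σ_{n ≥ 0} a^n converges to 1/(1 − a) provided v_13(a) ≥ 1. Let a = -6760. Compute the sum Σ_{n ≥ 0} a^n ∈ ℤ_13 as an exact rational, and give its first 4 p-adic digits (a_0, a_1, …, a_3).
Σ a^n = 1/(1 − a) = 1/6761;  first 4 digits = (1, 0, 12, 9)

v_13(a) = 2 ≥ 1, so the series converges in ℤ_13 to 1/(1 − a) = 1/(1 − (-6760)) = 1/6761. Expand this rational in ℤ_13: compute digits iteratively via d_i = x_i mod 13, x_{i+1} = (x_i − d_i)/13. The first 4 digits are (1, 0, 12, 9).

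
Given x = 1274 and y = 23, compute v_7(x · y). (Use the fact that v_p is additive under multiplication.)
v_7(29302) = 2

v_p(x) = 2 (factor: 1274 = 7^2 · 26); v_p(y) = 0 (factor: 23 = 7^0 · 23). Additivity: v_p(xy) = v_p(x) + v_p(y) = 2 + 0 = 2. (Direct check: xy = 29302 = 7^2 · (598).)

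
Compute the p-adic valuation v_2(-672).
v_2(-672) = 5

v_2(n) is the largest exponent k such that 2^k divides n. Factor out: -672 = -2^5 · 21. (Sign doesn't affect v_p.) So v_2(-672) = 5.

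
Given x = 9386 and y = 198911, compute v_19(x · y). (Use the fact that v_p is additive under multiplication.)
v_19(1866978646) = 5

v_p(x) = 2 (factor: 9386 = 19^2 · 26); v_p(y) = 3 (factor: 198911 = 19^3 · 29). Additivity: v_p(xy) = v_p(x) + v_p(y) = 2 + 3 = 5. (Direct check: xy = 1866978646 = 19^5 · (754).)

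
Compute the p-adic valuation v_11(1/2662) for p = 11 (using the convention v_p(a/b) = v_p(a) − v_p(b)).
v_11(1/2662) = -3

Factor powers of 11 from the numerator and denominator of the reduced fraction: 1 = 11^0 · 1 and 2662 = 11^3 · 2. Apply v_p(a/b) = v_p(a) − v_p(b): v_11(1/2662) = 0 − 3 = -3.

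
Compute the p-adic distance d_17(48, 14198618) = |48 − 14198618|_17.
d_17(48, 14198618) = 1/1419857

Step 1 — x − y = 48 − 14198618 = -14198570. Step 2 — v_17(-14198570) = 5 (factor: -14198570 = −(17^5 · 10); the sign does not affect v_p). Step 3 — |x − y|_17 = 17^{-5} = 1/1419857.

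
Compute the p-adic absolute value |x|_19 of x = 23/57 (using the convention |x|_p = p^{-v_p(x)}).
|23/57|_19 = 19

Step 1 — compute v_19(x) by factoring powers of 19 out of the numerator and denominator: v_19(23/57) = -1. Step 2 — apply |x|_p = p^{-v_p(x)} = 19^{1} = 19.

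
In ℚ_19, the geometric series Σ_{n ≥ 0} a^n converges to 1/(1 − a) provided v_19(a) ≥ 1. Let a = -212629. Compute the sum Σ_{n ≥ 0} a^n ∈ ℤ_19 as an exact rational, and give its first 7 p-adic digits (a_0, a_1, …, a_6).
Σ a^n = 1/(1 − a) = 1/212630;  first 7 digits = (1, 0, 0, 7, 17, 18, 10)

v_19(a) = 3 ≥ 1, so the series converges in ℤ_19 to 1/(1 − a) = 1/(1 − (-212629)) = 1/212630. Expand this rational in ℤ_19: compute digits iteratively via d_i = x_i mod 19, x_{i+1} = (x_i − d_i)/19. The first 7 digits are (1, 0, 0, 7, 17, 18, 10).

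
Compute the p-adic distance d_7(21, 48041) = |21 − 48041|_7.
d_7(21, 48041) = 1/2401

Step 1 — x − y = 21 − 48041 = -48020. Step 2 — v_7(-48020) = 4 (factor: -48020 = −(7^4 · 20); the sign does not affect v_p). Step 3 — |x − y|_7 = 7^{-4} = 1/2401.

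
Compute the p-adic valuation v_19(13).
v_19(13) = 0

v_19(n) is the largest exponent k such that 19^k divides n. Factor out: 13 = 19^0 · 13. (Sign doesn't affect v_p.) So v_19(13) = 0.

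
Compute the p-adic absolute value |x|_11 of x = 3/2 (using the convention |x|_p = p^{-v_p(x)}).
|3/2|_11 = 1

Step 1 — compute v_11(x) by factoring powers of 11 out of the numerator and denominator: v_11(3/2) = 0. Step 2 — apply |x|_p = p^{-v_p(x)} = 11^{0} = 1.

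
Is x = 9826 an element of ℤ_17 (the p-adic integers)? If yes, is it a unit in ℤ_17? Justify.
x ∈ ℤ_17 but not a unit; v_17(x) = 3 > 0

ℤ_17 = {x ∈ ℚ_17 : v_17(x) ≥ 0} and ℤ_17^× = {x ∈ ℤ_17 : v_17(x) = 0}. Here v_17(9826) = v_17(num) − v_17(den) = 3; compare against these criteria.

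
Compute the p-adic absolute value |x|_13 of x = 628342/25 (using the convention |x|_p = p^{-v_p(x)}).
|628342/25|_13 = 1/28561

Step 1 — compute v_13(x) by factoring powers of 13 out of the numerator and denominator: v_13(628342/25) = 4. Step 2 — apply |x|_p = p^{-v_p(x)} = 13^{-4} = 1/28561.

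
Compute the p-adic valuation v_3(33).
v_3(33) = 1

v_3(n) is the largest exponent k such that 3^k divides n. Factor out: 33 = 3^1 · 11. (Sign doesn't affect v_p.) So v_3(33) = 1.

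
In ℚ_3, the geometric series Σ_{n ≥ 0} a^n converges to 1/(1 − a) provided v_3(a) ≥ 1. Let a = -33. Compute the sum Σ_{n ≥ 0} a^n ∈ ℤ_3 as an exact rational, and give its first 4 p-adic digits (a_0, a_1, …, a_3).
Σ a^n = 1/(1 − a) = 1/34;  first 4 digits = (1, 1, 0, 1)

v_3(a) = 1 ≥ 1, so the series converges in ℤ_3 to 1/(1 − a) = 1/(1 − (-33)) = 1/34. Expand this rational in ℤ_3: compute digits iteratively via d_i = x_i mod 3, x_{i+1} = (x_i − d_i)/3. The first 4 digits are (1, 1, 0, 1).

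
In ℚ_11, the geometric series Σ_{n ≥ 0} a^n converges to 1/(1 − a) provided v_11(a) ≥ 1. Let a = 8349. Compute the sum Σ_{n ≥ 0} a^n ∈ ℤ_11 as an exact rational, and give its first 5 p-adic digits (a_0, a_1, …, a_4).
Σ a^n = 1/(1 − a) = -1/8348;  first 5 digits = (1, 0, 3, 6, 9)

v_11(a) = 2 ≥ 1, so the series converges in ℤ_11 to 1/(1 − a) = 1/(1 − 8349) = -1/8348. Expand this rational in ℤ_11: compute digits iteratively via d_i = x_i mod 11, x_{i+1} = (x_i − d_i)/11. The first 5 digits are (1, 0, 3, 6, 9).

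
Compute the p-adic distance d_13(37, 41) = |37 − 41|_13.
d_13(37, 41) = 1

Step 1 — x − y = 37 − 41 = -4. Step 2 — v_13(-4) = 0 (factor: -4 = −(13^0 · 4); the sign does not affect v_p). Step 3 — |x − y|_13 = 13^{0} = 1.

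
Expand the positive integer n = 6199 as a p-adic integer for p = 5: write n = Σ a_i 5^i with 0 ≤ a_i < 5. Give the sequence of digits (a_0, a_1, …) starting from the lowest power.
(a_0, a_1, …) = (4, 4, 2, 4, 4, 1)

Repeated division by 5 gives the digits low-to-high: 6199 = 4 + 4·5^1 + 2·5^2 + 4·5^3 + 4·5^4 + 1·5^5. Digit sequence: (4, 4, 2, 4, 4, 1).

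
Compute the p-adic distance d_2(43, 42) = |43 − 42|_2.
d_2(43, 42) = 1

Step 1 — x − y = 43 − 42 = 1. Step 2 — v_2(1) = 0 (factor: 1 = (2^0 · 1); the sign does not affect v_p). Step 3 — |x − y|_2 = 2^{0} = 1.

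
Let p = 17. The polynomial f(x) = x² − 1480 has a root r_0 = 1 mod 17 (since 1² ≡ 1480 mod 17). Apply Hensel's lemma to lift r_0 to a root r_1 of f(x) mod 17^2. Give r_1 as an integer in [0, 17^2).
r_1 = 18 (mod 289)

Hensel's recurrence: r_{i+1} = r_i − f(r_i)·(f′(r_i))^{-1} mod 17^{i+2}, with f′(x) = 2x. Iterate:
  r_0 = 1 (mod 17)
  r_1 = 18 (mod 289)
Final: r_1 = 18, and one checks f(r_1) ≡ 0 mod 17^2.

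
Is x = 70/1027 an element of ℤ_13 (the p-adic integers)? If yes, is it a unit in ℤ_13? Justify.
x ∉ ℤ_13 (v_13(x) = -1 < 0)

ℤ_13 = {x ∈ ℚ_13 : v_13(x) ≥ 0} and ℤ_13^× = {x ∈ ℤ_13 : v_13(x) = 0}. Here v_13(70/1027) = v_13(num) − v_13(den) = -1; compare against these criteria.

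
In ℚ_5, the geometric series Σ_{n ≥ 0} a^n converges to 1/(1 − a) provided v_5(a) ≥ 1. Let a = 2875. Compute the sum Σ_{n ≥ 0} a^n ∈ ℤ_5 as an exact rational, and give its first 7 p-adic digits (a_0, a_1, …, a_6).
Σ a^n = 1/(1 − a) = -1/2874;  first 7 digits = (1, 0, 0, 3, 4, 0, 4)

v_5(a) = 3 ≥ 1, so the series converges in ℤ_5 to 1/(1 − a) = 1/(1 − 2875) = -1/2874. Expand this rational in ℤ_5: compute digits iteratively via d_i = x_i mod 5, x_{i+1} = (x_i − d_i)/5. The first 7 digits are (1, 0, 0, 3, 4, 0, 4).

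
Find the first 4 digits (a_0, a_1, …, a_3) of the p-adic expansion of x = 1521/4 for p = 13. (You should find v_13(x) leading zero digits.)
(a_0, …, a_3) = (0, 0, 12, 9)

v_13(1521/4) = 2, so a_0 = ... = a_1 = 0. Factor out: x = 13^2 · u with u = 9/4 a unit in ℤ_13. Expand u iteratively via a_{v+i} = u_i mod 13, u_{i+1} = (u_i − a_{v+i})/13:
  u_0 = 9/4;  a_2 = 12;  u_1 = (u_0 − 12)/13 = -3/4
  u_1 = -3/4;  a_3 = 9;  u_2 = (u_1 − 9)/13 = -3/4
Digits: (0, 0, 12, 9).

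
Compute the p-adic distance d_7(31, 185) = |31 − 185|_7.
d_7(31, 185) = 1/7

Step 1 — x − y = 31 − 185 = -154. Step 2 — v_7(-154) = 1 (factor: -154 = −(7^1 · 22); the sign does not affect v_p). Step 3 — |x − y|_7 = 7^{-1} = 1/7.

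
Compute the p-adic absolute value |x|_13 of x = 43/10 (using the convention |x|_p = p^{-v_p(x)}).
|43/10|_13 = 1

Step 1 — compute v_13(x) by factoring powers of 13 out of the numerator and denominator: v_13(43/10) = 0. Step 2 — apply |x|_p = p^{-v_p(x)} = 13^{0} = 1.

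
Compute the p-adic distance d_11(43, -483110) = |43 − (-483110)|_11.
d_11(43, -483110) = 1/161051

Step 1 — x − y = 43 − (-483110) = 483153. Step 2 — v_11(483153) = 5 (factor: 483153 = (11^5 · 3); the sign does not affect v_p). Step 3 — |x − y|_11 = 11^{-5} = 1/161051.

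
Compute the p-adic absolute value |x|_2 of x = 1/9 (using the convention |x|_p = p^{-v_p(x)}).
|1/9|_2 = 1

Step 1 — compute v_2(x) by factoring powers of 2 out of the numerator and denominator: v_2(1/9) = 0. Step 2 — apply |x|_p = p^{-v_p(x)} = 2^{0} = 1.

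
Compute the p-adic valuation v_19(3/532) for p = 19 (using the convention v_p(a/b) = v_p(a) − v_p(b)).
v_19(3/532) = -1

Factor powers of 19 from the numerator and denominator of the reduced fraction: 3 = 19^0 · 3 and 532 = 19^1 · 28. Apply v_p(a/b) = v_p(a) − v_p(b): v_19(3/532) = 0 − 1 = -1.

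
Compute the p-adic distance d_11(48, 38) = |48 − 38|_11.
d_11(48, 38) = 1

Step 1 — x − y = 48 − 38 = 10. Step 2 — v_11(10) = 0 (factor: 10 = (11^0 · 10); the sign does not affect v_p). Step 3 — |x − y|_11 = 11^{0} = 1.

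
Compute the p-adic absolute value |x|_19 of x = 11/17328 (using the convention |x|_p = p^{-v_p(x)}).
|11/17328|_19 = 361

Step 1 — compute v_19(x) by factoring powers of 19 out of the numerator and denominator: v_19(11/17328) = -2. Step 2 — apply |x|_p = p^{-v_p(x)} = 19^{2} = 361.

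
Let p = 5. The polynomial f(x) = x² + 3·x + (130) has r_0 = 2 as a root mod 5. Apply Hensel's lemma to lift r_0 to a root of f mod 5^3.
r_2 = 32 (mod 125)

Hensel: r_{i+1} = r_i − f(r_i)·(f′(r_i))^{-1} mod 5^{i+2}, f′(x) = 2x + 3. Iterate:
  r_0 = 2 (mod 5)
  r_1 = 7 (mod 25)
  r_2 = 32 (mod 125)
Final: r = 32 satisfies f(r) ≡ 0 mod 5^3.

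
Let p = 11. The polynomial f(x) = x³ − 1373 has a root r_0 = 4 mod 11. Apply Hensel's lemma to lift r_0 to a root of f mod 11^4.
r_3 = 5625 (mod 14641)

Hensel: r_{i+1} = r_i − f(r_i)/f′(r_i) mod 11^{i+2}, where f′(x) = 3x². Iterate:
  r_0 = 4 (mod 11)
  r_1 = 59 (mod 121)
  r_2 = 301 (mod 1331)
  r_3 = 5625 (mod 14641)
Final: r = 5625 with f(r) ≡ 0 mod 11^4.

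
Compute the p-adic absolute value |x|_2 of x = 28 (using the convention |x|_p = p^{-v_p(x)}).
|28|_2 = 1/4

Step 1 — compute v_2(x) by factoring powers of 2 out of the numerator and denominator: v_2(28) = 2. Step 2 — apply |x|_p = p^{-v_p(x)} = 2^{-2} = 1/4.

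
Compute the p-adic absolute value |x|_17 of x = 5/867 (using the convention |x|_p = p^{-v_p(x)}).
|5/867|_17 = 289

Step 1 — compute v_17(x) by factoring powers of 17 out of the numerator and denominator: v_17(5/867) = -2. Step 2 — apply |x|_p = p^{-v_p(x)} = 17^{2} = 289.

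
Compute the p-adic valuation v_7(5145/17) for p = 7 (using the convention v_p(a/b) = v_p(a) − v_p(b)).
v_7(5145/17) = 3

Factor powers of 7 from the numerator and denominator of the reduced fraction: 5145 = 7^3 · 15 and 17 = 7^0 · 17. Apply v_p(a/b) = v_p(a) − v_p(b): v_7(5145/17) = 3 − 0 = 3.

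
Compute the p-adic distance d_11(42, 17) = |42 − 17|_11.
d_11(42, 17) = 1

Step 1 — x − y = 42 − 17 = 25. Step 2 — v_11(25) = 0 (factor: 25 = (11^0 · 25); the sign does not affect v_p). Step 3 — |x − y|_11 = 11^{0} = 1.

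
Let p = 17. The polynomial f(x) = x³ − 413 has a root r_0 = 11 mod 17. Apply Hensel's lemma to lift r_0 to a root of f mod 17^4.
r_3 = 42341 (mod 83521)

Hensel: r_{i+1} = r_i − f(r_i)/f′(r_i) mod 17^{i+2}, where f′(x) = 3x². Iterate:
  r_0 = 11 (mod 17)
  r_1 = 147 (mod 289)
  r_2 = 3037 (mod 4913)
  r_3 = 42341 (mod 83521)
Final: r = 42341 with f(r) ≡ 0 mod 17^4.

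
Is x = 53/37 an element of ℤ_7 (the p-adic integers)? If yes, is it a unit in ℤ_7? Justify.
x ∈ ℤ_7^× (unit); v_7(x) = 0

ℤ_7 = {x ∈ ℚ_7 : v_7(x) ≥ 0} and ℤ_7^× = {x ∈ ℤ_7 : v_7(x) = 0}. Here v_7(53/37) = v_7(num) − v_7(den) = 0; compare against these criteria.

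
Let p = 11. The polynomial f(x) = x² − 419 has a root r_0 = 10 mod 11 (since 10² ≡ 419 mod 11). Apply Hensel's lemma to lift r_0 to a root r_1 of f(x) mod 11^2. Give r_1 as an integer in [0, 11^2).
r_1 = 32 (mod 121)

Hensel's recurrence: r_{i+1} = r_i − f(r_i)·(f′(r_i))^{-1} mod 11^{i+2}, with f′(x) = 2x. Iterate:
  r_0 = 10 (mod 11)
  r_1 = 32 (mod 121)
Final: r_1 = 32, and one checks f(r_1) ≡ 0 mod 11^2.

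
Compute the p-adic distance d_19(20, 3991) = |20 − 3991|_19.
d_19(20, 3991) = 1/361

Step 1 — x − y = 20 − 3991 = -3971. Step 2 — v_19(-3971) = 2 (factor: -3971 = −(19^2 · 11); the sign does not affect v_p). Step 3 — |x − y|_19 = 19^{-2} = 1/361.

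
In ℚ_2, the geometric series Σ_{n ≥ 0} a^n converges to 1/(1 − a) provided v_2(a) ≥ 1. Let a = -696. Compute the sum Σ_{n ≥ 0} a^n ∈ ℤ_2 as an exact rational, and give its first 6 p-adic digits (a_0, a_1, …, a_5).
Σ a^n = 1/(1 − a) = 1/697;  first 6 digits = (1, 0, 0, 1, 0, 0)

v_2(a) = 3 ≥ 1, so the series converges in ℤ_2 to 1/(1 − a) = 1/(1 − (-696)) = 1/697. Expand this rational in ℤ_2: compute digits iteratively via d_i = x_i mod 2, x_{i+1} = (x_i − d_i)/2. The first 6 digits are (1, 0, 0, 1, 0, 0).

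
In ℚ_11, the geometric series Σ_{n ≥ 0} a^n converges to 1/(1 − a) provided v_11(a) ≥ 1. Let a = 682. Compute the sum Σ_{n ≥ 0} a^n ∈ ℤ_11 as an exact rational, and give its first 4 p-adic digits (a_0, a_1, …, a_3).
Σ a^n = 1/(1 − a) = -1/681;  first 4 digits = (1, 7, 10, 10)

v_11(a) = 1 ≥ 1, so the series converges in ℤ_11 to 1/(1 − a) = 1/(1 − 682) = -1/681. Expand this rational in ℤ_11: compute digits iteratively via d_i = x_i mod 11, x_{i+1} = (x_i − d_i)/11. The first 4 digits are (1, 7, 10, 10).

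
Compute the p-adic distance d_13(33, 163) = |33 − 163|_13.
d_13(33, 163) = 1/13

Step 1 — x − y = 33 − 163 = -130. Step 2 — v_13(-130) = 1 (factor: -130 = −(13^1 · 10); the sign does not affect v_p). Step 3 — |x − y|_13 = 13^{-1} = 1/13.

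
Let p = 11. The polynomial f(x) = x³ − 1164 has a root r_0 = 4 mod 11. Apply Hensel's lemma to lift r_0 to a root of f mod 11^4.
r_3 = 11290 (mod 14641)

Hensel: r_{i+1} = r_i − f(r_i)/f′(r_i) mod 11^{i+2}, where f′(x) = 3x². Iterate:
  r_0 = 4 (mod 11)
  r_1 = 37 (mod 121)
  r_2 = 642 (mod 1331)
  r_3 = 11290 (mod 14641)
Final: r = 11290 with f(r) ≡ 0 mod 11^4.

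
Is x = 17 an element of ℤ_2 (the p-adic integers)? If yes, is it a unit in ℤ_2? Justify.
x ∈ ℤ_2^× (unit); v_2(x) = 0

ℤ_2 = {x ∈ ℚ_2 : v_2(x) ≥ 0} and ℤ_2^× = {x ∈ ℤ_2 : v_2(x) = 0}. Here v_2(17) = v_2(num) − v_2(den) = 0; compare against these criteria.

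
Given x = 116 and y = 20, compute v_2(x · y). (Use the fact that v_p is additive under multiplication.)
v_2(2320) = 4

v_p(x) = 2 (factor: 116 = 2^2 · 29); v_p(y) = 2 (factor: 20 = 2^2 · 5). Additivity: v_p(xy) = v_p(x) + v_p(y) = 2 + 2 = 4. (Direct check: xy = 2320 = 2^4 · (145).)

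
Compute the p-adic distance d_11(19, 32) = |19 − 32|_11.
d_11(19, 32) = 1

Step 1 — x − y = 19 − 32 = -13. Step 2 — v_11(-13) = 0 (factor: -13 = −(11^0 · 13); the sign does not affect v_p). Step 3 — |x − y|_11 = 11^{0} = 1.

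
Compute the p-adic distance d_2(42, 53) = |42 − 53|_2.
d_2(42, 53) = 1

Step 1 — x − y = 42 − 53 = -11. Step 2 — v_2(-11) = 0 (factor: -11 = −(2^0 · 11); the sign does not affect v_p). Step 3 — |x − y|_2 = 2^{0} = 1.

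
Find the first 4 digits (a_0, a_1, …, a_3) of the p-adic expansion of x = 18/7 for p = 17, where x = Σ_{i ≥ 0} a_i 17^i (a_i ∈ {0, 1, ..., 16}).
(a_0, …, a_3) = (5, 12, 9, 14)

v_17(18/7) = 0 (numerator and denominator both coprime to 17), so x ∈ ℤ_17^×. Compute digits iteratively via a_i = x_i mod 17, x_{i+1} = (x_i − a_i)/17, with x_0 = x:
  x_0 = 18/7;  a_0 = 5;  x_1 = (x_0 − 5)/17 = -1/7
  x_1 = -1/7;  a_1 = 12;  x_2 = (x_1 − 12)/17 = -5/7
  x_2 = -5/7;  a_2 = 9;  x_3 = (x_2 − 9)/17 = -4/7
  x_3 = -4/7;  a_3 = 14;  x_4 = (x_3 − 14)/17 = -6/7
Digits: (5, 12, 9, 14).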